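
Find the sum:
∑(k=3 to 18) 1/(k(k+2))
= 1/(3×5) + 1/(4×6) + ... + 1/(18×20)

Partial fractions: 1/(k(k+2)) = (1/2)[1/k - 1/(k+2)]
Telescoping leaves the first two and last two terms:
= (1/2)[1/3 + 1/4 - 1/19 - 1/20]
= 137/570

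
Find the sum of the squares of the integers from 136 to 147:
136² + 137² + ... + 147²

Use ∑_{k=1}^{n} k² = n(n+1)(2n+1)/6, then subtract the first 135 terms.
∑_{k=1}^{147} k² = 147×148×295/6 = 1069670
∑_{k=1}^{135} k² = 135×136×271/6 = 829260
∑_{k=136}^{147} k² = 1069670 - 829260 = 240410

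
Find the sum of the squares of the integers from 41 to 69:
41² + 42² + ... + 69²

Use ∑_{k=1}^{n} k² = n(n+1)(2n+1)/6, then subtract the first 40 terms.
∑_{k=1}^{69} k² = 69×70×139/6 = 111895
∑_{k=1}^{40} k² = 40×41×81/6 = 22140
∑_{k=41}^{69} k² = 111895 - 22140 = 89755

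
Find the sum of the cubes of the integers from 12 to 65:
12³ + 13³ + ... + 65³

Use ∑_{k=1}^{n} k³ = [n(n+1)/2]², then subtract the first 11 terms.
∑_{k=1}^{65} k³ = [65×66/2]² = 2145² = 4601025
∑_{k=1}^{11} k³ = [11×12/2]² = 66² = 4356
∑_{k=12}^{65} k³ = 4601025 - 4356 = 4596669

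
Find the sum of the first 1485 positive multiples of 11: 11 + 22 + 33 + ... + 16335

Factor out 11: = 11(1 + 2 + ... + 1485) = 11 × n(n+1)/2
= 11 × 1485×1486/2
= 11 × 1103355
= 12136905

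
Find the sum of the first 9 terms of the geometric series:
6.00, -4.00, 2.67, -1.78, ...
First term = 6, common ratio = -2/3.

Sₙ = a(1 - rⁿ) / (1 - r)
S_9 = 6(1 - (-2/3)^9) / (1 - (-2/3))
S_9 = 6(1 - (-512/19683)) / (5/3)
S_9 = 8078/2187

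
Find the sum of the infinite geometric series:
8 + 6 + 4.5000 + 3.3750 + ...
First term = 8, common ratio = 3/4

For |r| < 1, S = a / (1 - r)
S = 8 / (1 - (3/4))
S = 8 / (1/4)
S = 32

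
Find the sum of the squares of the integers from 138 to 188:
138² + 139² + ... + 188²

Use ∑_{k=1}^{n} k² = n(n+1)(2n+1)/6, then subtract the first 137 terms.
∑_{k=1}^{188} k² = 188×189×377/6 = 2232594
∑_{k=1}^{137} k² = 137×138×275/6 = 866525
∑_{k=138}^{188} k² = 2232594 - 866525 = 1366069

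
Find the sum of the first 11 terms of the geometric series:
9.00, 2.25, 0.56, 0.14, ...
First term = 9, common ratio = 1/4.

Sₙ = a(1 - rⁿ) / (1 - r)
S_11 = 9(1 - (1/4)^11) / (1 - (1/4))
S_11 = 9(1 - (1/4194304)) / (3/4)
S_11 = 12582909/1048576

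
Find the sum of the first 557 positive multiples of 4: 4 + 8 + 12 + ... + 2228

Factor out 4: = 4(1 + 2 + ... + 557) = 4 × n(n+1)/2
= 4 × 557×558/2
= 4 × 155403
= 621612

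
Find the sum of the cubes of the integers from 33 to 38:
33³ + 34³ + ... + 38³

Use ∑_{k=1}^{n} k³ = [n(n+1)/2]², then subtract the first 32 terms.
∑_{k=1}^{38} k³ = [38×39/2]² = 741² = 549081
∑_{k=1}^{32} k³ = [32×33/2]² = 528² = 278784
∑_{k=33}^{38} k³ = 549081 - 278784 = 270297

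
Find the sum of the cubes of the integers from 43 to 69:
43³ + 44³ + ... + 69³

Use ∑_{k=1}^{n} k³ = [n(n+1)/2]², then subtract the first 42 terms.
∑_{k=1}^{69} k³ = [69×70/2]² = 2415² = 5832225
∑_{k=1}^{42} k³ = [42×43/2]² = 903² = 815409
∑_{k=43}^{69} k³ = 5832225 - 815409 = 5016816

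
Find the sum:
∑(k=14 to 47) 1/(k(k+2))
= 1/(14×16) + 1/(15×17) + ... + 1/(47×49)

Partial fractions: 1/(k(k+2)) = (1/2)[1/k - 1/(k+2)]
Telescoping leaves the first two and last two terms:
= (1/2)[1/14 + 1/15 - 1/48 - 1/49]
= 1139/23520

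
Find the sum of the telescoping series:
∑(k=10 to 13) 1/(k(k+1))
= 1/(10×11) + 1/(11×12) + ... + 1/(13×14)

Partial fractions: 1/(k(k+1)) = 1/k - 1/(k+1)
The series telescopes:
= (1/10 - 1/11) + (1/11 - 1/12) + ... + (1/13 - 1/14)
= 1/10 - 1/14
= 1/35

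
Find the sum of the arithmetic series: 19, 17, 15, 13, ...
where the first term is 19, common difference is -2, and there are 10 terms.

Sₙ = n/2 × (first + last)
Last term = a + (n-1)d = 19 + (10-1)×(-2) = 1
S_10 = 10/2 × (19 + 1)
S_10 = 10/2 × 20 = 100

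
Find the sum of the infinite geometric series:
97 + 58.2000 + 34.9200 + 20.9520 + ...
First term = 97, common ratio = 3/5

For |r| < 1, S = a / (1 - r)
S = 97 / (1 - (3/5))
S = 97 / (2/5)
S = 485/2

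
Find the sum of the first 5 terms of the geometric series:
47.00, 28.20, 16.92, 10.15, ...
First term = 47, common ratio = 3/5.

Sₙ = a(1 - rⁿ) / (1 - r)
S_5 = 47(1 - (3/5)^5) / (1 - (3/5))
S_5 = 47(1 - (243/3125)) / (2/5)
S_5 = 67727/625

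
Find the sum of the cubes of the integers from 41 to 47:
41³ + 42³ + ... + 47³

Use ∑_{k=1}^{n} k³ = [n(n+1)/2]², then subtract the first 40 terms.
∑_{k=1}^{47} k³ = [47×48/2]² = 1128² = 1272384
∑_{k=1}^{40} k³ = [40×41/2]² = 820² = 672400
∑_{k=41}^{47} k³ = 1272384 - 672400 = 599984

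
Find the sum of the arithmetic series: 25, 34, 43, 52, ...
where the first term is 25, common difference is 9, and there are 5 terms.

Sₙ = n/2 × (first + last)
Last term = a + (n-1)d = 25 + (5-1)×9 = 61
S_5 = 5/2 × (25 + 61)
S_5 = 5/2 × 86 = 215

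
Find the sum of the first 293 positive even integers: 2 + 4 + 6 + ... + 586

Sum of first n even numbers = n(n+1)
= 293×294
= 86142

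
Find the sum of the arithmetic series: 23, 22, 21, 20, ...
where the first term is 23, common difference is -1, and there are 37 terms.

Sₙ = n/2 × (first + last)
Last term = a + (n-1)d = 23 + (37-1)×(-1) = -13
S_37 = 37/2 × (23 + (-13))
S_37 = 37/2 × 10 = 185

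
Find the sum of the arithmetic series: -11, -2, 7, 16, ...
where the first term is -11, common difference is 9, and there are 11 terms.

Sₙ = n/2 × (first + last)
Last term = a + (n-1)d = -11 + (11-1)×9 = 79
S_11 = 11/2 × (-11 + 79)
S_11 = 11/2 × 68 = 374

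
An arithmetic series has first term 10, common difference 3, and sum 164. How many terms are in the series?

Using S = n/2 × [2a + (n-1)d]
164 = n/2 × [2(10) + (n-1)(3)]
164 = n/2 × [20 + 3n - 3]
328 = n × [17 + 3n]
3n² + (17)n - 328 = 0
Discriminant: Δ = (17)² - 4(3)(-328) = 289 + 3936 = 4225
√Δ = 65
n = [-(17) + √Δ] / (2·3) = (-17 + 65) / 6 = 48 / 6 = 8
(The negative root is discarded since n must be a positive integer.)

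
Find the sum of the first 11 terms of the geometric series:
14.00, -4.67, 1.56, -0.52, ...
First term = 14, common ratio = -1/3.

Sₙ = a(1 - rⁿ) / (1 - r)
S_11 = 14(1 - (-1/3)^11) / (1 - (-1/3))
S_11 = 14(1 - (-1/177147)) / (4/3)
S_11 = 620018/59049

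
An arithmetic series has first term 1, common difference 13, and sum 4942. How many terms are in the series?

Using S = n/2 × [2a + (n-1)d]
4942 = n/2 × [2(1) + (n-1)(13)]
4942 = n/2 × [2 + 13n - 13]
9884 = n × [-11 + 13n]
13n² + (-11)n - 9884 = 0
Discriminant: Δ = (-11)² - 4(13)(-9884) = 121 + 513968 = 514089
√Δ = 717
n = [-(-11) + √Δ] / (2·13) = (11 + 717) / 26 = 728 / 26 = 28
(The negative root is discarded since n must be a positive integer.)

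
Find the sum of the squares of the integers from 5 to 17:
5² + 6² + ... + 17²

Use ∑_{k=1}^{n} k² = n(n+1)(2n+1)/6, then subtract the first 4 terms.
∑_{k=1}^{17} k² = 17×18×35/6 = 1785
∑_{k=1}^{4} k² = 4×5×9/6 = 30
∑_{k=5}^{17} k² = 1785 - 30 = 1755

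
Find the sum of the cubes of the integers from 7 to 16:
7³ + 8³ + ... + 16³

Use ∑_{k=1}^{n} k³ = [n(n+1)/2]², then subtract the first 6 terms.
∑_{k=1}^{16} k³ = [16×17/2]² = 136² = 18496
∑_{k=1}^{6} k³ = [6×7/2]² = 21² = 441
∑_{k=7}^{16} k³ = 18496 - 441 = 18055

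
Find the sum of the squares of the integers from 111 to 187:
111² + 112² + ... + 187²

Use ∑_{k=1}^{n} k² = n(n+1)(2n+1)/6, then subtract the first 110 terms.
∑_{k=1}^{187} k² = 187×188×375/6 = 2197250
∑_{k=1}^{110} k² = 110×111×221/6 = 449735
∑_{k=111}^{187} k² = 2197250 - 449735 = 1747515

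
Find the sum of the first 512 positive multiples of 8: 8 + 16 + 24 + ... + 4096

Factor out 8: = 8(1 + 2 + ... + 512) = 8 × n(n+1)/2
= 8 × 512×513/2
= 8 × 131328
= 1050624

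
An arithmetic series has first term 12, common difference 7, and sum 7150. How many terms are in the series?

Using S = n/2 × [2a + (n-1)d]
7150 = n/2 × [2(12) + (n-1)(7)]
7150 = n/2 × [24 + 7n - 7]
14300 = n × [17 + 7n]
7n² + (17)n - 14300 = 0
Discriminant: Δ = (17)² - 4(7)(-14300) = 289 + 400400 = 400689
√Δ = 633
n = [-(17) + √Δ] / (2·7) = (-17 + 633) / 14 = 616 / 14 = 44
(The negative root is discarded since n must be a positive integer.)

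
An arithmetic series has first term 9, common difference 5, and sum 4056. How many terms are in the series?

Using S = n/2 × [2a + (n-1)d]
4056 = n/2 × [2(9) + (n-1)(5)]
4056 = n/2 × [18 + 5n - 5]
8112 = n × [13 + 5n]
5n² + (13)n - 8112 = 0
Discriminant: Δ = (13)² - 4(5)(-8112) = 169 + 162240 = 162409
√Δ = 403
n = [-(13) + √Δ] / (2·5) = (-13 + 403) / 10 = 390 / 10 = 39
(The negative root is discarded since n must be a positive integer.)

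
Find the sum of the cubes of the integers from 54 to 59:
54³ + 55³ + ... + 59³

Use ∑_{k=1}^{n} k³ = [n(n+1)/2]², then subtract the first 53 terms.
∑_{k=1}^{59} k³ = [59×60/2]² = 1770² = 3132900
∑_{k=1}^{53} k³ = [53×54/2]² = 1431² = 2047761
∑_{k=54}^{59} k³ = 3132900 - 2047761 = 1085139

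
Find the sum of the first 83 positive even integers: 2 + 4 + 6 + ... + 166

Sum of first n even numbers = n(n+1)
= 83×84
= 6972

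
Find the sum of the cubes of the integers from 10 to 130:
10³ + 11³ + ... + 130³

Use ∑_{k=1}^{n} k³ = [n(n+1)/2]², then subtract the first 9 terms.
∑_{k=1}^{130} k³ = [130×131/2]² = 8515² = 72505225
∑_{k=1}^{9} k³ = [9×10/2]² = 45² = 2025
∑_{k=10}^{130} k³ = 72505225 - 2025 = 72503200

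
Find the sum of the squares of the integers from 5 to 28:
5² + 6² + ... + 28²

Use ∑_{k=1}^{n} k² = n(n+1)(2n+1)/6, then subtract the first 4 terms.
∑_{k=1}^{28} k² = 28×29×57/6 = 7714
∑_{k=1}^{4} k² = 4×5×9/6 = 30
∑_{k=5}^{28} k² = 7714 - 30 = 7684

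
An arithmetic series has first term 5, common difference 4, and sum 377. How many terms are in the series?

Using S = n/2 × [2a + (n-1)d]
377 = n/2 × [2(5) + (n-1)(4)]
377 = n/2 × [10 + 4n - 4]
754 = n × [6 + 4n]
4n² + (6)n - 754 = 0
Discriminant: Δ = (6)² - 4(4)(-754) = 36 + 12064 = 12100
√Δ = 110
n = [-(6) + √Δ] / (2·4) = (-6 + 110) / 8 = 104 / 8 = 13
(The negative root is discarded since n must be a positive integer.)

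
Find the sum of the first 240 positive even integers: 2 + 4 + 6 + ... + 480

Sum of first n even numbers = n(n+1)
= 240×241
= 57840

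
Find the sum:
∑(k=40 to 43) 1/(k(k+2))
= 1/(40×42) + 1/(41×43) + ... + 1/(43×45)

Partial fractions: 1/(k(k+2)) = (1/2)[1/k - 1/(k+2)]
Telescoping leaves the first two and last two terms:
= (1/2)[1/40 + 1/41 - 1/44 - 1/45]
= 721/324720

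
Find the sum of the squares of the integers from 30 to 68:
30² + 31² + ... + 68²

Use ∑_{k=1}^{n} k² = n(n+1)(2n+1)/6, then subtract the first 29 terms.
∑_{k=1}^{68} k² = 68×69×137/6 = 107134
∑_{k=1}^{29} k² = 29×30×59/6 = 8555
∑_{k=30}^{68} k² = 107134 - 8555 = 98579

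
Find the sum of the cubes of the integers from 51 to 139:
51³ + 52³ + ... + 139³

Use ∑_{k=1}^{n} k³ = [n(n+1)/2]², then subtract the first 50 terms.
∑_{k=1}^{139} k³ = [139×140/2]² = 9730² = 94672900
∑_{k=1}^{50} k³ = [50×51/2]² = 1275² = 1625625
∑_{k=51}^{139} k³ = 94672900 - 1625625 = 93047275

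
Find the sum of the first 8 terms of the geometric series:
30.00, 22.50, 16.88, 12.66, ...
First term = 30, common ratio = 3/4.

Sₙ = a(1 - rⁿ) / (1 - r)
S_8 = 30(1 - (3/4)^8) / (1 - (3/4))
S_8 = 30(1 - (6561/65536)) / (1/4)
S_8 = 884625/8192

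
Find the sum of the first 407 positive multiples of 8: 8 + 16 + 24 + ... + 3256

Factor out 8: = 8(1 + 2 + ... + 407) = 8 × n(n+1)/2
= 8 × 407×408/2
= 8 × 83028
= 664224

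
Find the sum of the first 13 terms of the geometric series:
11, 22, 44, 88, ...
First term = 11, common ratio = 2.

Sₙ = a(1 - rⁿ) / (1 - r)
S_13 = 11(1 - 2^13) / (1 - 2)
S_13 = 11(1 - 8192) / (-1)
S_13 = 90101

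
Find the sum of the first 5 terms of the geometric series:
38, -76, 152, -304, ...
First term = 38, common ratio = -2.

Sₙ = a(1 - rⁿ) / (1 - r)
S_5 = 38(1 - (-2)^5) / (1 - (-2))
S_5 = 38(1 - (-32)) / (3)
S_5 = 418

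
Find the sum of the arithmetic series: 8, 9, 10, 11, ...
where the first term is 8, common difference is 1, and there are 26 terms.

Sₙ = n/2 × (first + last)
Last term = a + (n-1)d = 8 + (26-1)×1 = 33
S_26 = 26/2 × (8 + 33)
S_26 = 26/2 × 41 = 533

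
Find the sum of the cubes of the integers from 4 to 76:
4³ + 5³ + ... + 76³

Use ∑_{k=1}^{n} k³ = [n(n+1)/2]², then subtract the first 3 terms.
∑_{k=1}^{76} k³ = [76×77/2]² = 2926² = 8561476
∑_{k=1}^{3} k³ = [3×4/2]² = 6² = 36
∑_{k=4}^{76} k³ = 8561476 - 36 = 8561440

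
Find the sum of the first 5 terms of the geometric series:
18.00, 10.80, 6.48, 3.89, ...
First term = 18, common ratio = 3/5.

Sₙ = a(1 - rⁿ) / (1 - r)
S_5 = 18(1 - (3/5)^5) / (1 - (3/5))
S_5 = 18(1 - (243/3125)) / (2/5)
S_5 = 25938/625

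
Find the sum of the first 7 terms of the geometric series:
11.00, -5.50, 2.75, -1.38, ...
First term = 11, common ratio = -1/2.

Sₙ = a(1 - rⁿ) / (1 - r)
S_7 = 11(1 - (-1/2)^7) / (1 - (-1/2))
S_7 = 11(1 - (-1/128)) / (3/2)
S_7 = 473/64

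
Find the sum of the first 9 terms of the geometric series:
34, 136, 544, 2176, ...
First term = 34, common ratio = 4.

Sₙ = a(1 - rⁿ) / (1 - r)
S_9 = 34(1 - 4^9) / (1 - 4)
S_9 = 34(1 - 262144) / (-3)
S_9 = 2970954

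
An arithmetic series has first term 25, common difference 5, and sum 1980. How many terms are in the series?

Using S = n/2 × [2a + (n-1)d]
1980 = n/2 × [2(25) + (n-1)(5)]
1980 = n/2 × [50 + 5n - 5]
3960 = n × [45 + 5n]
5n² + (45)n - 3960 = 0
Discriminant: Δ = (45)² - 4(5)(-3960) = 2025 + 79200 = 81225
√Δ = 285
n = [-(45) + √Δ] / (2·5) = (-45 + 285) / 10 = 240 / 10 = 24
(The negative root is discarded since n must be a positive integer.)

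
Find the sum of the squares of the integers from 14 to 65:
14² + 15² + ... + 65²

Use ∑_{k=1}^{n} k² = n(n+1)(2n+1)/6, then subtract the first 13 terms.
∑_{k=1}^{65} k² = 65×66×131/6 = 93665
∑_{k=1}^{13} k² = 13×14×27/6 = 819
∑_{k=14}^{65} k² = 93665 - 819 = 92846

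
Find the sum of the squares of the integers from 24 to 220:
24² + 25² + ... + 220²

Use ∑_{k=1}^{n} k² = n(n+1)(2n+1)/6, then subtract the first 23 terms.
∑_{k=1}^{220} k² = 220×221×441/6 = 3573570
∑_{k=1}^{23} k² = 23×24×47/6 = 4324
∑_{k=24}^{220} k² = 3573570 - 4324 = 3569246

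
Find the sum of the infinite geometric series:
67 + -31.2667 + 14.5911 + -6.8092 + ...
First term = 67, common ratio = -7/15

For |r| < 1, S = a / (1 - r)
S = 67 / (1 - (-7/15))
S = 67 / (22/15)
S = 1005/22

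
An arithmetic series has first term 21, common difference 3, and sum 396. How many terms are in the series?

Using S = n/2 × [2a + (n-1)d]
396 = n/2 × [2(21) + (n-1)(3)]
396 = n/2 × [42 + 3n - 3]
792 = n × [39 + 3n]
3n² + (39)n - 792 = 0
Discriminant: Δ = (39)² - 4(3)(-792) = 1521 + 9504 = 11025
√Δ = 105
n = [-(39) + √Δ] / (2·3) = (-39 + 105) / 6 = 66 / 6 = 11
(The negative root is discarded since n must be a positive integer.)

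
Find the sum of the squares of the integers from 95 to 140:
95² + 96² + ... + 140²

Use ∑_{k=1}^{n} k² = n(n+1)(2n+1)/6, then subtract the first 94 terms.
∑_{k=1}^{140} k² = 140×141×281/6 = 924490
∑_{k=1}^{94} k² = 94×95×189/6 = 281295
∑_{k=95}^{140} k² = 924490 - 281295 = 643195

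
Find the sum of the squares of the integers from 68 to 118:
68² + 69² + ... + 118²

Use ∑_{k=1}^{n} k² = n(n+1)(2n+1)/6, then subtract the first 67 terms.
∑_{k=1}^{118} k² = 118×119×237/6 = 554659
∑_{k=1}^{67} k² = 67×68×135/6 = 102510
∑_{k=68}^{118} k² = 554659 - 102510 = 452149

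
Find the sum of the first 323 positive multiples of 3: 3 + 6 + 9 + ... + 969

Factor out 3: = 3(1 + 2 + ... + 323) = 3 × n(n+1)/2
= 3 × 323×324/2
= 3 × 52326
= 156978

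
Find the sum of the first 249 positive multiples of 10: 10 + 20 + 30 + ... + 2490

Factor out 10: = 10(1 + 2 + ... + 249) = 10 × n(n+1)/2
= 10 × 249×250/2
= 10 × 31125
= 311250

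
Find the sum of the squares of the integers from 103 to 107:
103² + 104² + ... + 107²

Use ∑_{k=1}^{n} k² = n(n+1)(2n+1)/6, then subtract the first 102 terms.
∑_{k=1}^{107} k² = 107×108×215/6 = 414090
∑_{k=1}^{102} k² = 102×103×205/6 = 358955
∑_{k=103}^{107} k² = 414090 - 358955 = 55135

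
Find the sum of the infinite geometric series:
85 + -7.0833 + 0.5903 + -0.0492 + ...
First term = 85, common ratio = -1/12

For |r| < 1, S = a / (1 - r)
S = 85 / (1 - (-1/12))
S = 85 / (13/12)
S = 1020/13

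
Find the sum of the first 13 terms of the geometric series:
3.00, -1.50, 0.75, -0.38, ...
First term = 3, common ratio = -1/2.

Sₙ = a(1 - rⁿ) / (1 - r)
S_13 = 3(1 - (-1/2)^13) / (1 - (-1/2))
S_13 = 3(1 - (-1/8192)) / (3/2)
S_13 = 8193/4096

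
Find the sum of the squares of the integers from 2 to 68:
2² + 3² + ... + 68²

Use ∑_{k=1}^{n} k² = n(n+1)(2n+1)/6, then subtract the first 1 terms.
∑_{k=1}^{68} k² = 68×69×137/6 = 107134
∑_{k=1}^{1} k² = 1×2×3/6 = 1
∑_{k=2}^{68} k² = 107134 - 1 = 107133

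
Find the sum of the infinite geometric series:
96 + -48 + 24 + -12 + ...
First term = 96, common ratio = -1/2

For |r| < 1, S = a / (1 - r)
S = 96 / (1 - (-1/2))
S = 96 / (3/2)
S = 64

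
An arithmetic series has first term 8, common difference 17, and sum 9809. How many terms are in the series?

Using S = n/2 × [2a + (n-1)d]
9809 = n/2 × [2(8) + (n-1)(17)]
9809 = n/2 × [16 + 17n - 17]
19618 = n × [-1 + 17n]
17n² + (-1)n - 19618 = 0
Discriminant: Δ = (-1)² - 4(17)(-19618) = 1 + 1334024 = 1334025
√Δ = 1155
n = [-(-1) + √Δ] / (2·17) = (1 + 1155) / 34 = 1156 / 34 = 34
(The negative root is discarded since n must be a positive integer.)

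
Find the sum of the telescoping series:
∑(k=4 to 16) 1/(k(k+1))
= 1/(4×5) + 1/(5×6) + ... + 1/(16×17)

Partial fractions: 1/(k(k+1)) = 1/k - 1/(k+1)
The series telescopes:
= (1/4 - 1/5) + (1/5 - 1/6) + ... + (1/16 - 1/17)
= 1/4 - 1/17
= 13/68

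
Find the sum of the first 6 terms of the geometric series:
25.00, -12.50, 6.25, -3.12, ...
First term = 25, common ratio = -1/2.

Sₙ = a(1 - rⁿ) / (1 - r)
S_6 = 25(1 - (-1/2)^6) / (1 - (-1/2))
S_6 = 25(1 - (1/64)) / (3/2)
S_6 = 525/32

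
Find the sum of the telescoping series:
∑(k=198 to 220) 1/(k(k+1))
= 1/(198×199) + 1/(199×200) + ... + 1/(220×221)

Partial fractions: 1/(k(k+1)) = 1/k - 1/(k+1)
The series telescopes:
= (1/198 - 1/199) + (1/199 - 1/200) + ... + (1/220 - 1/221)
= 1/198 - 1/221
= 23/43758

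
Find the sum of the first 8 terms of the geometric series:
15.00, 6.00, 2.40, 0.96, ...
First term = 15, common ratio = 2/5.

Sₙ = a(1 - rⁿ) / (1 - r)
S_8 = 15(1 - (2/5)^8) / (1 - (2/5))
S_8 = 15(1 - (256/390625)) / (3/5)
S_8 = 390369/15625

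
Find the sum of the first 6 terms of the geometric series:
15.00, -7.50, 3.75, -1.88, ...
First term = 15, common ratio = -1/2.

Sₙ = a(1 - rⁿ) / (1 - r)
S_6 = 15(1 - (-1/2)^6) / (1 - (-1/2))
S_6 = 15(1 - (1/64)) / (3/2)
S_6 = 315/32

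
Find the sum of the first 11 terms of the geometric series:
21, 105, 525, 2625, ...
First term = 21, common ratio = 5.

Sₙ = a(1 - rⁿ) / (1 - r)
S_11 = 21(1 - 5^11) / (1 - 5)
S_11 = 21(1 - 48828125) / (-4)
S_11 = 256347651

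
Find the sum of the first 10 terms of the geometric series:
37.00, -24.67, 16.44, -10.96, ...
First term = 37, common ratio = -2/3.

Sₙ = a(1 - rⁿ) / (1 - r)
S_10 = 37(1 - (-2/3)^10) / (1 - (-2/3))
S_10 = 37(1 - (1024/59049)) / (5/3)
S_10 = 429385/19683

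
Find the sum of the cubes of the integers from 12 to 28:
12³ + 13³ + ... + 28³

Use ∑_{k=1}^{n} k³ = [n(n+1)/2]², then subtract the first 11 terms.
∑_{k=1}^{28} k³ = [28×29/2]² = 406² = 164836
∑_{k=1}^{11} k³ = [11×12/2]² = 66² = 4356
∑_{k=12}^{28} k³ = 164836 - 4356 = 160480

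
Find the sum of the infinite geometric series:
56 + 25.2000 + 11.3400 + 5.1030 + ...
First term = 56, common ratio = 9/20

For |r| < 1, S = a / (1 - r)
S = 56 / (1 - (9/20))
S = 56 / (11/20)
S = 1120/11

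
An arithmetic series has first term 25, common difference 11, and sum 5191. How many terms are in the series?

Using S = n/2 × [2a + (n-1)d]
5191 = n/2 × [2(25) + (n-1)(11)]
5191 = n/2 × [50 + 11n - 11]
10382 = n × [39 + 11n]
11n² + (39)n - 10382 = 0
Discriminant: Δ = (39)² - 4(11)(-10382) = 1521 + 456808 = 458329
√Δ = 677
n = [-(39) + √Δ] / (2·11) = (-39 + 677) / 22 = 638 / 22 = 29
(The negative root is discarded since n must be a positive integer.)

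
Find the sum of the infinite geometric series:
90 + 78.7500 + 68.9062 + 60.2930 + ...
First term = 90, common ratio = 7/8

For |r| < 1, S = a / (1 - r)
S = 90 / (1 - (7/8))
S = 90 / (1/8)
S = 720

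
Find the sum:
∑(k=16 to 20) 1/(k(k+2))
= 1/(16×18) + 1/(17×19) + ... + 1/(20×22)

Partial fractions: 1/(k(k+2)) = (1/2)[1/k - 1/(k+2)]
Telescoping leaves the first two and last two terms:
= (1/2)[1/16 + 1/17 - 1/21 - 1/22]
= 1775/125664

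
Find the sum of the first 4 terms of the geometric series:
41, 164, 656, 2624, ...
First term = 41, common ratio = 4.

Sₙ = a(1 - rⁿ) / (1 - r)
S_4 = 41(1 - 4^4) / (1 - 4)
S_4 = 41(1 - 256) / (-3)
S_4 = 3485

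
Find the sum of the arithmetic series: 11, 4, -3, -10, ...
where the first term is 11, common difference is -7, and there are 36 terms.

Sₙ = n/2 × (first + last)
Last term = a + (n-1)d = 11 + (36-1)×(-7) = -234
S_36 = 36/2 × (11 + (-234))
S_36 = 36/2 × (-223) = -4014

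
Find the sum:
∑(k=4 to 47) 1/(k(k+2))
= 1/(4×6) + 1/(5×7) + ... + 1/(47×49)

Partial fractions: 1/(k(k+2)) = (1/2)[1/k - 1/(k+2)]
Telescoping leaves the first two and last two terms:
= (1/2)[1/4 + 1/5 - 1/48 - 1/49]
= 4807/23520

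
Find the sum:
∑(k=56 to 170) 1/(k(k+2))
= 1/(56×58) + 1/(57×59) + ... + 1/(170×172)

Partial fractions: 1/(k(k+2)) = (1/2)[1/k - 1/(k+2)]
Telescoping leaves the first two and last two terms:
= (1/2)[1/56 + 1/57 - 1/171 - 1/172]
= 9775/823536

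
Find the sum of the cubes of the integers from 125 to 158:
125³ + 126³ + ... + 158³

Use ∑_{k=1}^{n} k³ = [n(n+1)/2]², then subtract the first 124 terms.
∑_{k=1}^{158} k³ = [158×159/2]² = 12561² = 157778721
∑_{k=1}^{124} k³ = [124×125/2]² = 7750² = 60062500
∑_{k=125}^{158} k³ = 157778721 - 60062500 = 97716221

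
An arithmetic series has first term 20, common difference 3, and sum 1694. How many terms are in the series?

Using S = n/2 × [2a + (n-1)d]
1694 = n/2 × [2(20) + (n-1)(3)]
1694 = n/2 × [40 + 3n - 3]
3388 = n × [37 + 3n]
3n² + (37)n - 3388 = 0
Discriminant: Δ = (37)² - 4(3)(-3388) = 1369 + 40656 = 42025
√Δ = 205
n = [-(37) + √Δ] / (2·3) = (-37 + 205) / 6 = 168 / 6 = 28
(The negative root is discarded since n must be a positive integer.)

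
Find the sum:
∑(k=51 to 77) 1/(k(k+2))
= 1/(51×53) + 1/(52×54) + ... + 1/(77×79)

Partial fractions: 1/(k(k+2)) = (1/2)[1/k - 1/(k+2)]
Telescoping leaves the first two and last two terms:
= (1/2)[1/51 + 1/52 - 1/78 - 1/79]
= 933/139672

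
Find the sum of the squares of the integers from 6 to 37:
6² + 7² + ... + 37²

Use ∑_{k=1}^{n} k² = n(n+1)(2n+1)/6, then subtract the first 5 terms.
∑_{k=1}^{37} k² = 37×38×75/6 = 17575
∑_{k=1}^{5} k² = 5×6×11/6 = 55
∑_{k=6}^{37} k² = 17575 - 55 = 17520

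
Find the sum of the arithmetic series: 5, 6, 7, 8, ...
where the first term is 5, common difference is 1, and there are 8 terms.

Sₙ = n/2 × (first + last)
Last term = a + (n-1)d = 5 + (8-1)×1 = 12
S_8 = 8/2 × (5 + 12)
S_8 = 8/2 × 17 = 68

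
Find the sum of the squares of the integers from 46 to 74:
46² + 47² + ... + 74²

Use ∑_{k=1}^{n} k² = n(n+1)(2n+1)/6, then subtract the first 45 terms.
∑_{k=1}^{74} k² = 74×75×149/6 = 137825
∑_{k=1}^{45} k² = 45×46×91/6 = 31395
∑_{k=46}^{74} k² = 137825 - 31395 = 106430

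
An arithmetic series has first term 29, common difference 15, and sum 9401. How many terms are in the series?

Using S = n/2 × [2a + (n-1)d]
9401 = n/2 × [2(29) + (n-1)(15)]
9401 = n/2 × [58 + 15n - 15]
18802 = n × [43 + 15n]
15n² + (43)n - 18802 = 0
Discriminant: Δ = (43)² - 4(15)(-18802) = 1849 + 1128120 = 1129969
√Δ = 1063
n = [-(43) + √Δ] / (2·15) = (-43 + 1063) / 30 = 1020 / 30 = 34
(The negative root is discarded since n must be a positive integer.)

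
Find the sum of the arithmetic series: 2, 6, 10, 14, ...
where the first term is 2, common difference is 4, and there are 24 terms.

Sₙ = n/2 × (first + last)
Last term = a + (n-1)d = 2 + (24-1)×4 = 94
S_24 = 24/2 × (2 + 94)
S_24 = 24/2 × 96 = 1152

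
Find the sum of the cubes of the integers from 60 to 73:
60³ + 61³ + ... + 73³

Use ∑_{k=1}^{n} k³ = [n(n+1)/2]², then subtract the first 59 terms.
∑_{k=1}^{73} k³ = [73×74/2]² = 2701² = 7295401
∑_{k=1}^{59} k³ = [59×60/2]² = 1770² = 3132900
∑_{k=60}^{73} k³ = 7295401 - 3132900 = 4162501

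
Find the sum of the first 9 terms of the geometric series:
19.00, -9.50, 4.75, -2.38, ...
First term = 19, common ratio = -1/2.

Sₙ = a(1 - rⁿ) / (1 - r)
S_9 = 19(1 - (-1/2)^9) / (1 - (-1/2))
S_9 = 19(1 - (-1/512)) / (3/2)
S_9 = 3249/256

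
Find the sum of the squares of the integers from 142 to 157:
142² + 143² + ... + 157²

Use ∑_{k=1}^{n} k² = n(n+1)(2n+1)/6, then subtract the first 141 terms.
∑_{k=1}^{157} k² = 157×158×315/6 = 1302315
∑_{k=1}^{141} k² = 141×142×283/6 = 944371
∑_{k=142}^{157} k² = 1302315 - 944371 = 357944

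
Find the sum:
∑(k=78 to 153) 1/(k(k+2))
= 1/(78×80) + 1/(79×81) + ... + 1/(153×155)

Partial fractions: 1/(k(k+2)) = (1/2)[1/k - 1/(k+2)]
Telescoping leaves the first two and last two terms:
= (1/2)[1/78 + 1/79 - 1/154 - 1/155]
= 460883/73543470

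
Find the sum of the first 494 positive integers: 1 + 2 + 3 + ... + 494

Formula: ∑k = n(n+1)/2
= 494×495/2
= 244530/2
= 122265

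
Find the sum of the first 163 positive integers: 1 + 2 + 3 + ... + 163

Formula: ∑k = n(n+1)/2
= 163×164/2
= 26732/2
= 13366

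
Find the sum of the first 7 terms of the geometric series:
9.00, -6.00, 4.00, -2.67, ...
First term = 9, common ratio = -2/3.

Sₙ = a(1 - rⁿ) / (1 - r)
S_7 = 9(1 - (-2/3)^7) / (1 - (-2/3))
S_7 = 9(1 - (-128/2187)) / (5/3)
S_7 = 463/81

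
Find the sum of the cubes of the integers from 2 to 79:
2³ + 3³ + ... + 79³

Use ∑_{k=1}^{n} k³ = [n(n+1)/2]², then subtract the first 1 terms.
∑_{k=1}^{79} k³ = [79×80/2]² = 3160² = 9985600
∑_{k=1}^{1} k³ = [1×2/2]² = 1² = 1
∑_{k=2}^{79} k³ = 9985600 - 1 = 9985599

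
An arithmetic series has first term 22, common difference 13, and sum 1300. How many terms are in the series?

Using S = n/2 × [2a + (n-1)d]
1300 = n/2 × [2(22) + (n-1)(13)]
1300 = n/2 × [44 + 13n - 13]
2600 = n × [31 + 13n]
13n² + (31)n - 2600 = 0
Discriminant: Δ = (31)² - 4(13)(-2600) = 961 + 135200 = 136161
√Δ = 369
n = [-(31) + √Δ] / (2·13) = (-31 + 369) / 26 = 338 / 26 = 13
(The negative root is discarded since n must be a positive integer.)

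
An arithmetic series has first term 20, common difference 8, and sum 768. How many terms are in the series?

Using S = n/2 × [2a + (n-1)d]
768 = n/2 × [2(20) + (n-1)(8)]
768 = n/2 × [40 + 8n - 8]
1536 = n × [32 + 8n]
8n² + (32)n - 1536 = 0
Discriminant: Δ = (32)² - 4(8)(-1536) = 1024 + 49152 = 50176
√Δ = 224
n = [-(32) + √Δ] / (2·8) = (-32 + 224) / 16 = 192 / 16 = 12
(The negative root is discarded since n must be a positive integer.)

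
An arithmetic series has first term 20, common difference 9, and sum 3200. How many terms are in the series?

Using S = n/2 × [2a + (n-1)d]
3200 = n/2 × [2(20) + (n-1)(9)]
3200 = n/2 × [40 + 9n - 9]
6400 = n × [31 + 9n]
9n² + (31)n - 6400 = 0
Discriminant: Δ = (31)² - 4(9)(-6400) = 961 + 230400 = 231361
√Δ = 481
n = [-(31) + √Δ] / (2·9) = (-31 + 481) / 18 = 450 / 18 = 25
(The negative root is discarded since n must be a positive integer.)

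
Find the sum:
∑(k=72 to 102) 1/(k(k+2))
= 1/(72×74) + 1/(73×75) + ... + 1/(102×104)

Partial fractions: 1/(k(k+2)) = (1/2)[1/k - 1/(k+2)]
Telescoping leaves the first two and last two terms:
= (1/2)[1/72 + 1/73 - 1/103 - 1/104]
= 14539/3518892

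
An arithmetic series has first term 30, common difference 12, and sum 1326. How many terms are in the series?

Using S = n/2 × [2a + (n-1)d]
1326 = n/2 × [2(30) + (n-1)(12)]
1326 = n/2 × [60 + 12n - 12]
2652 = n × [48 + 12n]
12n² + (48)n - 2652 = 0
Discriminant: Δ = (48)² - 4(12)(-2652) = 2304 + 127296 = 129600
√Δ = 360
n = [-(48) + √Δ] / (2·12) = (-48 + 360) / 24 = 312 / 24 = 13
(The negative root is discarded since n must be a positive integer.)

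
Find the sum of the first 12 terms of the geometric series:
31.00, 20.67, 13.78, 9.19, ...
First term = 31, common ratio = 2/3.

Sₙ = a(1 - rⁿ) / (1 - r)
S_12 = 31(1 - (2/3)^12) / (1 - (2/3))
S_12 = 31(1 - (4096/531441)) / (1/3)
S_12 = 16347695/177147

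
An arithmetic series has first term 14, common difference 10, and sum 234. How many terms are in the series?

Using S = n/2 × [2a + (n-1)d]
234 = n/2 × [2(14) + (n-1)(10)]
234 = n/2 × [28 + 10n - 10]
468 = n × [18 + 10n]
10n² + (18)n - 468 = 0
Discriminant: Δ = (18)² - 4(10)(-468) = 324 + 18720 = 19044
√Δ = 138
n = [-(18) + √Δ] / (2·10) = (-18 + 138) / 20 = 120 / 20 = 6
(The negative root is discarded since n must be a positive integer.)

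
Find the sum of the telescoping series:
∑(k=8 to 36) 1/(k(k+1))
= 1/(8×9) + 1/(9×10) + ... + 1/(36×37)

Partial fractions: 1/(k(k+1)) = 1/k - 1/(k+1)
The series telescopes:
= (1/8 - 1/9) + (1/9 - 1/10) + ... + (1/36 - 1/37)
= 1/8 - 1/37
= 29/296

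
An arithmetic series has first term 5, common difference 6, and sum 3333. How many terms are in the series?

Using S = n/2 × [2a + (n-1)d]
3333 = n/2 × [2(5) + (n-1)(6)]
3333 = n/2 × [10 + 6n - 6]
6666 = n × [4 + 6n]
6n² + (4)n - 6666 = 0
Discriminant: Δ = (4)² - 4(6)(-6666) = 16 + 159984 = 160000
√Δ = 400
n = [-(4) + √Δ] / (2·6) = (-4 + 400) / 12 = 396 / 12 = 33
(The negative root is discarded since n must be a positive integer.)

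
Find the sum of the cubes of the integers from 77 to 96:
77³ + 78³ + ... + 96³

Use ∑_{k=1}^{n} k³ = [n(n+1)/2]², then subtract the first 76 terms.
∑_{k=1}^{96} k³ = [96×97/2]² = 4656² = 21678336
∑_{k=1}^{76} k³ = [76×77/2]² = 2926² = 8561476
∑_{k=77}^{96} k³ = 21678336 - 8561476 = 13116860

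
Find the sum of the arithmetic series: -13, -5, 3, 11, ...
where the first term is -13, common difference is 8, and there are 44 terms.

Sₙ = n/2 × (first + last)
Last term = a + (n-1)d = -13 + (44-1)×8 = 331
S_44 = 44/2 × (-13 + 331)
S_44 = 44/2 × 318 = 6996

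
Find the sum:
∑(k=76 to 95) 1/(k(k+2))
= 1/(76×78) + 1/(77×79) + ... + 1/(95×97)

Partial fractions: 1/(k(k+2)) = (1/2)[1/k - 1/(k+2)]
Telescoping leaves the first two and last two terms:
= (1/2)[1/76 + 1/77 - 1/96 - 1/97]
= 73825/27246912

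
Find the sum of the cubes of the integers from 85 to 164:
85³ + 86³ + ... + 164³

Use ∑_{k=1}^{n} k³ = [n(n+1)/2]², then subtract the first 84 terms.
∑_{k=1}^{164} k³ = [164×165/2]² = 13530² = 183060900
∑_{k=1}^{84} k³ = [84×85/2]² = 3570² = 12744900
∑_{k=85}^{164} k³ = 183060900 - 12744900 = 170316000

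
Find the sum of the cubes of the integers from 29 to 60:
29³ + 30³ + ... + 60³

Use ∑_{k=1}^{n} k³ = [n(n+1)/2]², then subtract the first 28 terms.
∑_{k=1}^{60} k³ = [60×61/2]² = 1830² = 3348900
∑_{k=1}^{28} k³ = [28×29/2]² = 406² = 164836
∑_{k=29}^{60} k³ = 3348900 - 164836 = 3184064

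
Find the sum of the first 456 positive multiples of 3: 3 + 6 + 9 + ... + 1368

Factor out 3: = 3(1 + 2 + ... + 456) = 3 × n(n+1)/2
= 3 × 456×457/2
= 3 × 104196
= 312588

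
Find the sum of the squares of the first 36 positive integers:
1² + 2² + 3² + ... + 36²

Formula: ∑k² = n(n+1)(2n+1)/6
= 36×37×73/6
= 97236/6
= 16206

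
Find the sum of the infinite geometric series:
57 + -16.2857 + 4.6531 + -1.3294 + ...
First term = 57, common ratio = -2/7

For |r| < 1, S = a / (1 - r)
S = 57 / (1 - (-2/7))
S = 57 / (9/7)
S = 133/3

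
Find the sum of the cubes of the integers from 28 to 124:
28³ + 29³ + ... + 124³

Use ∑_{k=1}^{n} k³ = [n(n+1)/2]², then subtract the first 27 terms.
∑_{k=1}^{124} k³ = [124×125/2]² = 7750² = 60062500
∑_{k=1}^{27} k³ = [27×28/2]² = 378² = 142884
∑_{k=28}^{124} k³ = 60062500 - 142884 = 59919616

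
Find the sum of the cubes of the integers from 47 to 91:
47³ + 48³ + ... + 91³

Use ∑_{k=1}^{n} k³ = [n(n+1)/2]², then subtract the first 46 terms.
∑_{k=1}^{91} k³ = [91×92/2]² = 4186² = 17522596
∑_{k=1}^{46} k³ = [46×47/2]² = 1081² = 1168561
∑_{k=47}^{91} k³ = 17522596 - 1168561 = 16354035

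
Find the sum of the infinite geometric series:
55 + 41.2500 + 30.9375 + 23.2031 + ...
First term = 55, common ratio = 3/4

For |r| < 1, S = a / (1 - r)
S = 55 / (1 - (3/4))
S = 55 / (1/4)
S = 220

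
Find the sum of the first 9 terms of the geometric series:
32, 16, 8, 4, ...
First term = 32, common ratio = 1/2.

Sₙ = a(1 - rⁿ) / (1 - r)
S_9 = 32(1 - (1/2)^9) / (1 - (1/2))
S_9 = 32(1 - (1/512)) / (1/2)
S_9 = 511/8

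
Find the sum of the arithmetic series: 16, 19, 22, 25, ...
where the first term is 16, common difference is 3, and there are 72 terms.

Sₙ = n/2 × (first + last)
Last term = a + (n-1)d = 16 + (72-1)×3 = 229
S_72 = 72/2 × (16 + 229)
S_72 = 72/2 × 245 = 8820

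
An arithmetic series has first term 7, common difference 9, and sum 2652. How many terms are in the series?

Using S = n/2 × [2a + (n-1)d]
2652 = n/2 × [2(7) + (n-1)(9)]
2652 = n/2 × [14 + 9n - 9]
5304 = n × [5 + 9n]
9n² + (5)n - 5304 = 0
Discriminant: Δ = (5)² - 4(9)(-5304) = 25 + 190944 = 190969
√Δ = 437
n = [-(5) + √Δ] / (2·9) = (-5 + 437) / 18 = 432 / 18 = 24
(The negative root is discarded since n must be a positive integer.)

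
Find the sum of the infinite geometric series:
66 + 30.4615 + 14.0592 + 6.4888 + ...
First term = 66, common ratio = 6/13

For |r| < 1, S = a / (1 - r)
S = 66 / (1 - (6/13))
S = 66 / (7/13)
S = 858/7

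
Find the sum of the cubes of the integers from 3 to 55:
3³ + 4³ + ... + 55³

Use ∑_{k=1}^{n} k³ = [n(n+1)/2]², then subtract the first 2 terms.
∑_{k=1}^{55} k³ = [55×56/2]² = 1540² = 2371600
∑_{k=1}^{2} k³ = [2×3/2]² = 3² = 9
∑_{k=3}^{55} k³ = 2371600 - 9 = 2371591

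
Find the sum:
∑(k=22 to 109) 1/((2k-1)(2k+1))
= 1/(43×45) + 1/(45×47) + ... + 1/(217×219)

Partial fractions: 1/((2k-1)(2k+1)) = (1/2)[1/(2k-1) - 1/(2k+1)]
The series telescopes:
= (1/2)[1/43 - 1/219]
= 88/9417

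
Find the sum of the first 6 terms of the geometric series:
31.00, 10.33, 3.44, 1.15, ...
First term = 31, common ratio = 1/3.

Sₙ = a(1 - rⁿ) / (1 - r)
S_6 = 31(1 - (1/3)^6) / (1 - (1/3))
S_6 = 31(1 - (1/729)) / (2/3)
S_6 = 11284/243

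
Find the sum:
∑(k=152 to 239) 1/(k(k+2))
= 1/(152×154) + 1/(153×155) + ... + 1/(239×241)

Partial fractions: 1/(k(k+2)) = (1/2)[1/k - 1/(k+2)]
Telescoping leaves the first two and last two terms:
= (1/2)[1/152 + 1/153 - 1/240 - 1/241]
= 268961/112093920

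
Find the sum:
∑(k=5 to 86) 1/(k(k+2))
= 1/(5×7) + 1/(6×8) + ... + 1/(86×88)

Partial fractions: 1/(k(k+2)) = (1/2)[1/k - 1/(k+2)]
Telescoping leaves the first two and last two terms:
= (1/2)[1/5 + 1/6 - 1/87 - 1/88]
= 4387/25520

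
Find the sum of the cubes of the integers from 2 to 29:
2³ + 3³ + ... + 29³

Use ∑_{k=1}^{n} k³ = [n(n+1)/2]², then subtract the first 1 terms.
∑_{k=1}^{29} k³ = [29×30/2]² = 435² = 189225
∑_{k=1}^{1} k³ = [1×2/2]² = 1² = 1
∑_{k=2}^{29} k³ = 189225 - 1 = 189224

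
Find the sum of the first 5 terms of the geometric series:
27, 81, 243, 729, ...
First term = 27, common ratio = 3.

Sₙ = a(1 - rⁿ) / (1 - r)
S_5 = 27(1 - 3^5) / (1 - 3)
S_5 = 27(1 - 243) / (-2)
S_5 = 3267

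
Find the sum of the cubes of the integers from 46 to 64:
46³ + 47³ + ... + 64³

Use ∑_{k=1}^{n} k³ = [n(n+1)/2]², then subtract the first 45 terms.
∑_{k=1}^{64} k³ = [64×65/2]² = 2080² = 4326400
∑_{k=1}^{45} k³ = [45×46/2]² = 1035² = 1071225
∑_{k=46}^{64} k³ = 4326400 - 1071225 = 3255175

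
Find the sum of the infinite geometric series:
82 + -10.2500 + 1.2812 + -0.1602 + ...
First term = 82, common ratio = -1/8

For |r| < 1, S = a / (1 - r)
S = 82 / (1 - (-1/8))
S = 82 / (9/8)
S = 656/9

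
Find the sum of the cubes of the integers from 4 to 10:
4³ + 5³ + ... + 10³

Use ∑_{k=1}^{n} k³ = [n(n+1)/2]², then subtract the first 3 terms.
∑_{k=1}^{10} k³ = [10×11/2]² = 55² = 3025
∑_{k=1}^{3} k³ = [3×4/2]² = 6² = 36
∑_{k=4}^{10} k³ = 3025 - 36 = 2989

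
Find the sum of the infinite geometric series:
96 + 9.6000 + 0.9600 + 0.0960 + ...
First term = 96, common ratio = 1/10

For |r| < 1, S = a / (1 - r)
S = 96 / (1 - (1/10))
S = 96 / (9/10)
S = 320/3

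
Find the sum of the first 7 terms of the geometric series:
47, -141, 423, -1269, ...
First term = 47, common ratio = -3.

Sₙ = a(1 - rⁿ) / (1 - r)
S_7 = 47(1 - (-3)^7) / (1 - (-3))
S_7 = 47(1 - (-2187)) / (4)
S_7 = 25709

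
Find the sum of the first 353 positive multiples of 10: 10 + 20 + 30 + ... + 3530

Factor out 10: = 10(1 + 2 + ... + 353) = 10 × n(n+1)/2
= 10 × 353×354/2
= 10 × 62481
= 624810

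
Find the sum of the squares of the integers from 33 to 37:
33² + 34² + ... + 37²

Use ∑_{k=1}^{n} k² = n(n+1)(2n+1)/6, then subtract the first 32 terms.
∑_{k=1}^{37} k² = 37×38×75/6 = 17575
∑_{k=1}^{32} k² = 32×33×65/6 = 11440
∑_{k=33}^{37} k² = 17575 - 11440 = 6135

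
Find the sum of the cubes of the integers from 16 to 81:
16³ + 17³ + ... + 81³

Use ∑_{k=1}^{n} k³ = [n(n+1)/2]², then subtract the first 15 terms.
∑_{k=1}^{81} k³ = [81×82/2]² = 3321² = 11029041
∑_{k=1}^{15} k³ = [15×16/2]² = 120² = 14400
∑_{k=16}^{81} k³ = 11029041 - 14400 = 11014641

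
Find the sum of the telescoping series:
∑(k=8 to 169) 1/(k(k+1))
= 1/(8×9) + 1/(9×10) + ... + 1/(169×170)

Partial fractions: 1/(k(k+1)) = 1/k - 1/(k+1)
The series telescopes:
= (1/8 - 1/9) + (1/9 - 1/10) + ... + (1/169 - 1/170)
= 1/8 - 1/170
= 81/680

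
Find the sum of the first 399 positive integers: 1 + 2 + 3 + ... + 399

Formula: ∑k = n(n+1)/2
= 399×400/2
= 159600/2
= 79800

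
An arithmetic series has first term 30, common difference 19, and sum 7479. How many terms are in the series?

Using S = n/2 × [2a + (n-1)d]
7479 = n/2 × [2(30) + (n-1)(19)]
7479 = n/2 × [60 + 19n - 19]
14958 = n × [41 + 19n]
19n² + (41)n - 14958 = 0
Discriminant: Δ = (41)² - 4(19)(-14958) = 1681 + 1136808 = 1138489
√Δ = 1067
n = [-(41) + √Δ] / (2·19) = (-41 + 1067) / 38 = 1026 / 38 = 27
(The negative root is discarded since n must be a positive integer.)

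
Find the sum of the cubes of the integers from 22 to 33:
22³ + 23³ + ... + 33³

Use ∑_{k=1}^{n} k³ = [n(n+1)/2]², then subtract the first 21 terms.
∑_{k=1}^{33} k³ = [33×34/2]² = 561² = 314721
∑_{k=1}^{21} k³ = [21×22/2]² = 231² = 53361
∑_{k=22}^{33} k³ = 314721 - 53361 = 261360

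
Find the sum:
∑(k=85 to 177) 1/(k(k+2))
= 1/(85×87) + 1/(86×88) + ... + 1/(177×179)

Partial fractions: 1/(k(k+2)) = (1/2)[1/k - 1/(k+2)]
Telescoping leaves the first two and last two terms:
= (1/2)[1/85 + 1/86 - 1/178 - 1/179]
= 709683/116455610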